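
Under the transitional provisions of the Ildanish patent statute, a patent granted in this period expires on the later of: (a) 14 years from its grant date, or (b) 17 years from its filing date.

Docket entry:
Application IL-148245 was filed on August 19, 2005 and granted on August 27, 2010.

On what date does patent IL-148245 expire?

(a) grant + 14 years → 27 August 2024.
(b) filing + 17 years → 19 August 2022.
Later of the two: 27 August 2024.

2024-08-27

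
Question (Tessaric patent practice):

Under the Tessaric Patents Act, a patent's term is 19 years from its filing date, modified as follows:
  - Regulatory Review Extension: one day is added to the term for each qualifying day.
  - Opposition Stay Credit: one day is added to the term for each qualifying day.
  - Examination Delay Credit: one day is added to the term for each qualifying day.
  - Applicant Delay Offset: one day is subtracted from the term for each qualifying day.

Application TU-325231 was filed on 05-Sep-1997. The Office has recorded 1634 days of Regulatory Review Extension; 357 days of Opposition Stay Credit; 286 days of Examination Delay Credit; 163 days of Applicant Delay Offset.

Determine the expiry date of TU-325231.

Base term: filing date + 19 years → 5 September 2016.
Regulatory Review Extension: +1634 days → 25 February 2021.
Opposition Stay Credit: +357 days → 17 February 2022.
Examination Delay Credit: +286 days → 30 November 2022.
Applicant Delay Offset: −163 days → 20 June 2022.

2022-06-20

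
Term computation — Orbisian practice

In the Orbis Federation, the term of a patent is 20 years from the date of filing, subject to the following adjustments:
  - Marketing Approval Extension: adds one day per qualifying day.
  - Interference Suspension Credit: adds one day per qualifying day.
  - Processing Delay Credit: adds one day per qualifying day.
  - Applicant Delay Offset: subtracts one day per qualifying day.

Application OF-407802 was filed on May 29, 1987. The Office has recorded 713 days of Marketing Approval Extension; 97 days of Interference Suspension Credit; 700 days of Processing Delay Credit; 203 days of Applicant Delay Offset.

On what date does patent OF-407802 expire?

Base term: filing date + 20 years → 29 May 2007.
Marketing Approval Extension: +713 days → 11 May 2009.
Interference Suspension Credit: +97 days → 16 August 2009.
Processing Delay Credit: +700 days → 17 July 2011.
Applicant Delay Offset: −203 days → 26 December 2010.

2010-12-26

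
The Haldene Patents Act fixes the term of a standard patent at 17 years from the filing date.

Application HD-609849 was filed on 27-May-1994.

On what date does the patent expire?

Filing date + 17 years → 27 May 2011.

May 27, 2011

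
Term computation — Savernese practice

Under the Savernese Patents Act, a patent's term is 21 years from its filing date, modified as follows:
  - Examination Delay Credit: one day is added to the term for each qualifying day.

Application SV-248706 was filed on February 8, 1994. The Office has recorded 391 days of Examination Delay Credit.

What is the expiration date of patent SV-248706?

March 5, 2016

Base term: filing date + 21 years → 8 February 2015.
Examination Delay Credit: +391 days → 5 March 2016.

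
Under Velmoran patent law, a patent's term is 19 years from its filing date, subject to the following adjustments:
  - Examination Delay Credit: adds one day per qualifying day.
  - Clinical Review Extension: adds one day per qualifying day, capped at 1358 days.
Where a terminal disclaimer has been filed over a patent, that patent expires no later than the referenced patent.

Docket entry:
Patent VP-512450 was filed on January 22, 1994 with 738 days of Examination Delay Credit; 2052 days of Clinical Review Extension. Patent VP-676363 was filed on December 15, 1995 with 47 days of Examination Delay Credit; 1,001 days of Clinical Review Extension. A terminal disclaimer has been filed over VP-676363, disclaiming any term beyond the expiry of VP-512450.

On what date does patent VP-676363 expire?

Natural term of VP-676363:
  Base: filing + 19 years → 15 December 2014.
  Examination Delay Credit: +47 days → 31 January 2015.
  Clinical Review Extension: 1001 days (within the 1358-day cap) → +1001 days → 28 October 2017.
Expiry of referenced patent VP-512450:
  Base: filing + 19 years → 22 January 2013.
  Examination Delay Credit: +738 days → 30 January 2015.
  Clinical Review Extension: 2052 days claimed exceeds the 1358-day cap, so +1358 days → 19 October 2018.
Terminal disclaimer: VP-676363 expires on the earlier of 28 October 2017 and 19 October 2018.

2017-10-28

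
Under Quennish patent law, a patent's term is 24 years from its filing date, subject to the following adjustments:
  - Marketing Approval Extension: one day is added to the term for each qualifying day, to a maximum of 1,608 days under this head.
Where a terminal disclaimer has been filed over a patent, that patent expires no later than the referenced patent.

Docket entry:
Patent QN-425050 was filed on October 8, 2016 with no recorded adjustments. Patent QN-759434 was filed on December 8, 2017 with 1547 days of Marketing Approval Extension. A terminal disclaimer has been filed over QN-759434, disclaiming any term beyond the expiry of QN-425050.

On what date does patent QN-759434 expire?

Natural term of QN-759434:
  Base: filing + 24 years → 8 December 2041.
  Marketing Approval Extension: 1547 days (within the 1608-day cap) → +1547 days → 4 March 2046.
Expiry of referenced patent QN-425050:
  Base: filing + 24 years → 8 October 2040.
Terminal disclaimer: QN-759434 expires on the earlier of 4 March 2046 and 8 October 2040.

2040-10-08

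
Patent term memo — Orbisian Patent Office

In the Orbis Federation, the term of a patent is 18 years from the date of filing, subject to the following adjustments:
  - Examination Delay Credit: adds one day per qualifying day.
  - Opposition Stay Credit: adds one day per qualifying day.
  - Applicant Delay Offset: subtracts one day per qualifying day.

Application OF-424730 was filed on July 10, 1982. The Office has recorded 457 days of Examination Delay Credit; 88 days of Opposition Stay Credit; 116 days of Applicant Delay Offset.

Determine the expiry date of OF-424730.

Base term: filing date + 18 years → 10 July 2000.
Examination Delay Credit: +457 days → 10 October 2001.
Opposition Stay Credit: +88 days → 6 January 2002.
Applicant Delay Offset: −116 days → 12 September 2001.

September 12, 2001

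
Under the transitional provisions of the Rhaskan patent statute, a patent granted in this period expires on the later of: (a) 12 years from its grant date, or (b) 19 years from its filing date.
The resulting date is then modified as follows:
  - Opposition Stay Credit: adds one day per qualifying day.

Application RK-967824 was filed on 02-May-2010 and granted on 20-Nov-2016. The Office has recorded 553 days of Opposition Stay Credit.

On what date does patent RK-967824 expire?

2030-11-06

(a) grant + 12 years → 20 November 2028.
(b) filing + 19 years → 2 May 2029.
Later of the two: 2 May 2029.
Opposition Stay Credit: +553 days → 6 November 2030.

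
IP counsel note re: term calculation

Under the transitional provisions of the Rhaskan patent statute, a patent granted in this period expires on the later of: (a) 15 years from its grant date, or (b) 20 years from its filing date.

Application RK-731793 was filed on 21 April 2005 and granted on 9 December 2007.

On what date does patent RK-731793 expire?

(a) grant + 15 years → 9 December 2022.
(b) filing + 20 years → 21 April 2025.
Later of the two: 21 April 2025.

April 21, 2025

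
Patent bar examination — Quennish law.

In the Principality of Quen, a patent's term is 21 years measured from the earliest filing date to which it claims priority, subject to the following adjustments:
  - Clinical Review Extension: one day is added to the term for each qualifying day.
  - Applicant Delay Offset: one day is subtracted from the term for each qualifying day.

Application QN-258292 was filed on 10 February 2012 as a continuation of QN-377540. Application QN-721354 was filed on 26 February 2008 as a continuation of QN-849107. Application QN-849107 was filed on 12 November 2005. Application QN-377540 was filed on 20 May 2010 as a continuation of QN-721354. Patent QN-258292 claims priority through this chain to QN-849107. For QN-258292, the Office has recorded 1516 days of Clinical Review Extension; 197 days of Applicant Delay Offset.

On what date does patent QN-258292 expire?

June 23, 2030

Earliest priority filing: 12 November 2005.
Base term: 12 November 2005 + 21 years → 12 November 2026.
Clinical Review Extension: +1516 days → 6 January 2031.
Applicant Delay Offset: −197 days → 23 June 2030.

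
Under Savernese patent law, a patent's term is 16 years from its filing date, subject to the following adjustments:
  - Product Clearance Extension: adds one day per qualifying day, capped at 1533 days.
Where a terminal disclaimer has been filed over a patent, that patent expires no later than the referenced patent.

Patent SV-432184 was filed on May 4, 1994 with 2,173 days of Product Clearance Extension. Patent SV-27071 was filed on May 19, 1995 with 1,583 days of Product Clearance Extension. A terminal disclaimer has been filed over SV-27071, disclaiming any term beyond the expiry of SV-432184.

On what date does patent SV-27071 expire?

July 15, 2014

Natural term of SV-27071:
  Base: filing + 16 years → 19 May 2011.
  Product Clearance Extension: 1583 days claimed exceeds the 1533-day cap, so +1533 days → 30 July 2015.
Expiry of referenced patent SV-432184:
  Base: filing + 16 years → 4 May 2010.
  Product Clearance Extension: 2173 days claimed exceeds the 1533-day cap, so +1533 days → 15 July 2014.
Terminal disclaimer: SV-27071 expires on the earlier of 30 July 2015 and 15 July 2014.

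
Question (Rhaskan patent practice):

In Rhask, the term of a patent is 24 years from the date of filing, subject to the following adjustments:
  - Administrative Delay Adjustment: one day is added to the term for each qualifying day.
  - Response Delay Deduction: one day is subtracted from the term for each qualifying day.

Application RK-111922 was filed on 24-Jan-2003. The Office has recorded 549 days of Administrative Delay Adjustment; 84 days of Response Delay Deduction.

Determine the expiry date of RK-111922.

May 3, 2028

Base term: filing date + 24 years → 24 January 2027.
Administrative Delay Adjustment: +549 days → 26 July 2028.
Response Delay Deduction: −84 days → 3 May 2028.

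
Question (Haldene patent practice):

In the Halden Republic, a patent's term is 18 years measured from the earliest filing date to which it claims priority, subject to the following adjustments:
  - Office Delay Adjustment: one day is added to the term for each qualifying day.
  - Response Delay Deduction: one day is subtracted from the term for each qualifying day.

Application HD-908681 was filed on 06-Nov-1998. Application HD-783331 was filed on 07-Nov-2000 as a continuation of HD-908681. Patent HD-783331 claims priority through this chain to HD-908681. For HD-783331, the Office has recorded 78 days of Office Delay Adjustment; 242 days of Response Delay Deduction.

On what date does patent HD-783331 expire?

Earliest priority filing: 6 November 1998.
Base term: 6 November 1998 + 18 years → 6 November 2016.
Office Delay Adjustment: +78 days → 23 January 2017.
Response Delay Deduction: −242 days → 26 May 2016.

May 26, 2016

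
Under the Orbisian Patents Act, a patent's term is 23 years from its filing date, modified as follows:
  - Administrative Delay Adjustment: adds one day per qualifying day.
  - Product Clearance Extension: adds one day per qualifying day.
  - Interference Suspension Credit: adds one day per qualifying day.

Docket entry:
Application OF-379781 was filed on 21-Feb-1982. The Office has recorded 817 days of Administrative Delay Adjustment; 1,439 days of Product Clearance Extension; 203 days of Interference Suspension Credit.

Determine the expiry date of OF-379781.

November 16, 2011

Base term: filing date + 23 years → 21 February 2005.
Administrative Delay Adjustment: +817 days → 19 May 2007.
Product Clearance Extension: +1439 days → 27 April 2011.
Interference Suspension Credit: +203 days → 16 November 2011.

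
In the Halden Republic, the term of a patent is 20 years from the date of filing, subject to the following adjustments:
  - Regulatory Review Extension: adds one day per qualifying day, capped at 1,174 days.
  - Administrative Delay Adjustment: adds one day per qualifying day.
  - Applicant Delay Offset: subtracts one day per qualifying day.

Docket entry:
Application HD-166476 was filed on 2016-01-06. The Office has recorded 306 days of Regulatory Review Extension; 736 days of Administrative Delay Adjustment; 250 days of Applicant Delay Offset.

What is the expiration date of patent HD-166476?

March 8, 2038

Base term: filing date + 20 years → 6 January 2036.
Regulatory Review Extension: 306 days (within the 1174-day cap) → +306 days → 7 November 2036.
Administrative Delay Adjustment: +736 days → 13 November 2038.
Applicant Delay Offset: −250 days → 8 March 2038.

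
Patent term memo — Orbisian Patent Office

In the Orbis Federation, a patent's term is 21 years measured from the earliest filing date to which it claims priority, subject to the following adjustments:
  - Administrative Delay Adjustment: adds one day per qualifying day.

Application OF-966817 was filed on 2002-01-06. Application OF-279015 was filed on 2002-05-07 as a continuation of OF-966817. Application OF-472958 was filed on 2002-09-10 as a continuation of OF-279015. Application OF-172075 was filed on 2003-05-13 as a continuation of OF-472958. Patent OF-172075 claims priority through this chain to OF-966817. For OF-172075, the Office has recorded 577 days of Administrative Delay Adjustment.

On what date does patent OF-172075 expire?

August 5, 2024

Earliest priority filing: 6 January 2002.
Base term: 6 January 2002 + 21 years → 6 January 2023.
Administrative Delay Adjustment: +577 days → 5 August 2024.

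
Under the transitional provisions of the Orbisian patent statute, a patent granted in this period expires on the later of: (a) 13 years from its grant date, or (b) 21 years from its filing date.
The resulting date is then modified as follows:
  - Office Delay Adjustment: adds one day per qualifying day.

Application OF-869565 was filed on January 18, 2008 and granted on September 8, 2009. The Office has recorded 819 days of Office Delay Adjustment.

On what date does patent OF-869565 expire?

2031-04-17

(a) grant + 13 years → 8 September 2022.
(b) filing + 21 years → 18 January 2029.
Later of the two: 18 January 2029.
Office Delay Adjustment: +819 days → 17 April 2031.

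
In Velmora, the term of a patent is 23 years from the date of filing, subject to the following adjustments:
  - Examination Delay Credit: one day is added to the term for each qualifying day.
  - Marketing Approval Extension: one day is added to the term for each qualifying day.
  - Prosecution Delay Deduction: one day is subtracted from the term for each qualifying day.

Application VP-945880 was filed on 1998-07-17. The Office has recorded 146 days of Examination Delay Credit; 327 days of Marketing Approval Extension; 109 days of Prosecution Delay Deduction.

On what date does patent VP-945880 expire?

Base term: filing date + 23 years → 17 July 2021.
Examination Delay Credit: +146 days → 10 December 2021.
Marketing Approval Extension: +327 days → 2 November 2022.
Prosecution Delay Deduction: −109 days → 16 July 2022.

2022-07-16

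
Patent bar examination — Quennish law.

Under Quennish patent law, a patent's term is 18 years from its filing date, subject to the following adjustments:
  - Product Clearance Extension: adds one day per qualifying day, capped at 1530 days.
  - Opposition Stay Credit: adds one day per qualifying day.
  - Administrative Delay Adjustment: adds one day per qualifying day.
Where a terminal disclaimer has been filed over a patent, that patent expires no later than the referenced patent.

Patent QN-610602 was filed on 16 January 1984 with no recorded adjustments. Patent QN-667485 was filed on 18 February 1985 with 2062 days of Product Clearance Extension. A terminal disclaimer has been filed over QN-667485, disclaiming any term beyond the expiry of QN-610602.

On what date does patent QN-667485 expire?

Natural term of QN-667485:
  Base: filing + 18 years → 18 February 2003.
  Product Clearance Extension: 2062 days claimed exceeds the 1530-day cap, so +1530 days → 28 April 2007.
Expiry of referenced patent QN-610602:
  Base: filing + 18 years → 16 January 2002.
Terminal disclaimer: QN-667485 expires on the earlier of 28 April 2007 and 16 January 2002.

January 16, 2002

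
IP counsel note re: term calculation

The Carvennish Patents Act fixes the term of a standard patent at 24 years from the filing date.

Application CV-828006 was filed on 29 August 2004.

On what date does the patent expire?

2028-08-29

Filing date + 24 years → 29 August 2028.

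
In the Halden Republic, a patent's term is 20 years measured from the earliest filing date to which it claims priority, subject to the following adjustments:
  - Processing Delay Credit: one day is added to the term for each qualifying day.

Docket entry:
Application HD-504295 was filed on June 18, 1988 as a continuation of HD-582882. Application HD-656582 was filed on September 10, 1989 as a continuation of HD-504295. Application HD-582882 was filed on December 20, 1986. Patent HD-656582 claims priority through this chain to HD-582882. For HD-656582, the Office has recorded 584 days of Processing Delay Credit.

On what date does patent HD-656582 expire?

July 26, 2008

Earliest priority filing: 20 December 1986.
Base term: 20 December 1986 + 20 years → 20 December 2006.
Processing Delay Credit: +584 days → 26 July 2008.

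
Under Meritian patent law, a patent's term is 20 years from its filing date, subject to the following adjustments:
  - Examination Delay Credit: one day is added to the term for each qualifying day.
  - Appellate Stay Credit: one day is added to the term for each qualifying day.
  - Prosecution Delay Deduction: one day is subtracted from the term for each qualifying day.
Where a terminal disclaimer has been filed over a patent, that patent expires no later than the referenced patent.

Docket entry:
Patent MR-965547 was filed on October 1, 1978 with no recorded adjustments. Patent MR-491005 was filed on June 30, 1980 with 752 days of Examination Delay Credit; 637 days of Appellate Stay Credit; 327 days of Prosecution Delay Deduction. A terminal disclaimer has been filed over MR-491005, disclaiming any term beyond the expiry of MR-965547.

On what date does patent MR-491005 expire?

October 1, 1998

Natural term of MR-491005:
  Base: filing + 20 years → 30 June 2000.
  Examination Delay Credit: +752 days → 22 July 2002.
  Appellate Stay Credit: +637 days → 19 April 2004.
  Prosecution Delay Deduction: −327 days → 28 May 2003.
Expiry of referenced patent MR-965547:
  Base: filing + 20 years → 1 October 1998.
Terminal disclaimer: MR-491005 expires on the earlier of 28 May 2003 and 1 October 1998.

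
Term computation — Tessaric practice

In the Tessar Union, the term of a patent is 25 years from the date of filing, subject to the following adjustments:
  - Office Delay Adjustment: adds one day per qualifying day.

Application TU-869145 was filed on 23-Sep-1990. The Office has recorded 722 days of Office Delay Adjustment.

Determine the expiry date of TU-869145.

Base term: filing date + 25 years → 23 September 2015.
Office Delay Adjustment: +722 days → 14 September 2017.

2017-09-14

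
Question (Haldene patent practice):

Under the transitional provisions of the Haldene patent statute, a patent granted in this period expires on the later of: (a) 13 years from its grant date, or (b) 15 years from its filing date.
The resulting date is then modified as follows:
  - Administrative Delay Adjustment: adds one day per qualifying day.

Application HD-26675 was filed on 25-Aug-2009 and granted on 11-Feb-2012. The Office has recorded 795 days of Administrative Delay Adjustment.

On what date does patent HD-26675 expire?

(a) grant + 13 years → 11 February 2025.
(b) filing + 15 years → 25 August 2024.
Later of the two: 11 February 2025.
Administrative Delay Adjustment: +795 days → 17 April 2027.

April 17, 2027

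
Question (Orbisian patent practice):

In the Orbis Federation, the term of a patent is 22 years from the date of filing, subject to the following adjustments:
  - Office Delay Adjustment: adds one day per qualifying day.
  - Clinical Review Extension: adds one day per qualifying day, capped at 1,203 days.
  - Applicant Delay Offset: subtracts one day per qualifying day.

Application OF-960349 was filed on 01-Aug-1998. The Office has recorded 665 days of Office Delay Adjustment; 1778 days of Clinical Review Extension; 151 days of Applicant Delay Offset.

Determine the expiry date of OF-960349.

Base term: filing date + 22 years → 1 August 2020.
Office Delay Adjustment: +665 days → 28 May 2022.
Clinical Review Extension: 1778 days claimed exceeds the 1203-day cap, so +1203 days → 12 September 2025.
Applicant Delay Offset: −151 days → 14 April 2025.

April 14, 2025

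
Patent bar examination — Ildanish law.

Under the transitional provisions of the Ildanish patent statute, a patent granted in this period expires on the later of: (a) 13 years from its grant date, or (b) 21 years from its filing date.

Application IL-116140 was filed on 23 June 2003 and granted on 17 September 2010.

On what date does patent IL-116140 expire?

(a) grant + 13 years → 17 September 2023.
(b) filing + 21 years → 23 June 2024.
Later of the two: 23 June 2024.

June 23, 2024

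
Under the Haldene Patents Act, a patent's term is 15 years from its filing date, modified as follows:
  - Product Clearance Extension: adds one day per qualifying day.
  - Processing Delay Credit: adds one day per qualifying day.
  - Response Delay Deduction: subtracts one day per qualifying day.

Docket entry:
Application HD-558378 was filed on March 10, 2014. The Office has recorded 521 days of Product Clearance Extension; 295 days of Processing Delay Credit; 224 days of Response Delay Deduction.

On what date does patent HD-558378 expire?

October 23, 2030

Base term: filing date + 15 years → 10 March 2029.
Product Clearance Extension: +521 days → 13 August 2030.
Processing Delay Credit: +295 days → 4 June 2031.
Response Delay Deduction: −224 days → 23 October 2030.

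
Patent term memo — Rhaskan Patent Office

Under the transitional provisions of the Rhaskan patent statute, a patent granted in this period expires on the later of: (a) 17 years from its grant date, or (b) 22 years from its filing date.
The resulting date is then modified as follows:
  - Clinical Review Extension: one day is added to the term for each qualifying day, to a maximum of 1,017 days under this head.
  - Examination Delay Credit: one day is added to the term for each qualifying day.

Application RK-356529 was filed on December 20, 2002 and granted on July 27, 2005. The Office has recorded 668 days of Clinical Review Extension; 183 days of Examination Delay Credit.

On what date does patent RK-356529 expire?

April 20, 2027

(a) grant + 17 years → 27 July 2022.
(b) filing + 22 years → 20 December 2024.
Later of the two: 20 December 2024.
Clinical Review Extension: 668 days (within the 1017-day cap) → +668 days → 19 October 2026.
Examination Delay Credit: +183 days → 20 April 2027.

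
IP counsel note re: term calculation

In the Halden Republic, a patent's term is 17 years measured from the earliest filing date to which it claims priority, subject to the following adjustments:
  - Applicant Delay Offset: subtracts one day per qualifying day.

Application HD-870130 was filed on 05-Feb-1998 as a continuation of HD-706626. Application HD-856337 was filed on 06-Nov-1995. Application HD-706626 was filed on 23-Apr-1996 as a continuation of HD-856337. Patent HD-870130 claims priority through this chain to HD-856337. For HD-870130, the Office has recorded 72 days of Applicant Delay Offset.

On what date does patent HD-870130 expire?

Earliest priority filing: 6 November 1995.
Base term: 6 November 1995 + 17 years → 6 November 2012.
Applicant Delay Offset: −72 days → 26 August 2012.

August 26, 2012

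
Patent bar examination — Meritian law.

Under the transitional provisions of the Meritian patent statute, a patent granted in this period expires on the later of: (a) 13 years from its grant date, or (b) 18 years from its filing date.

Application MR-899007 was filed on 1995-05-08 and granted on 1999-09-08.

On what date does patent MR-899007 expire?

May 8, 2013

(a) grant + 13 years → 8 September 2012.
(b) filing + 18 years → 8 May 2013.
Later of the two: 8 May 2013.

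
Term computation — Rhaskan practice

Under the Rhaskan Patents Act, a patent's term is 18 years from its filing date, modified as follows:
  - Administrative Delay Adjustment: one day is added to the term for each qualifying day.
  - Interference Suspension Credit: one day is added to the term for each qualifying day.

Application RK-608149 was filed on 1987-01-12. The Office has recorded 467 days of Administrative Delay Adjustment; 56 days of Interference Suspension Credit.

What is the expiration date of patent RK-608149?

Base term: filing date + 18 years → 12 January 2005.
Administrative Delay Adjustment: +467 days → 24 April 2006.
Interference Suspension Credit: +56 days → 19 June 2006.

2006-06-19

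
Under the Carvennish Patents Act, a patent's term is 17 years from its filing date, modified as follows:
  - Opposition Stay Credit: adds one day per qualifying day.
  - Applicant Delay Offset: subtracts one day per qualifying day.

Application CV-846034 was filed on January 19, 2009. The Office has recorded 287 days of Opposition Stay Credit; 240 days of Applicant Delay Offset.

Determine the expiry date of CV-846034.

2026-03-07

Base term: filing date + 17 years → 19 January 2026.
Opposition Stay Credit: +287 days → 2 November 2026.
Applicant Delay Offset: −240 days → 7 March 2026.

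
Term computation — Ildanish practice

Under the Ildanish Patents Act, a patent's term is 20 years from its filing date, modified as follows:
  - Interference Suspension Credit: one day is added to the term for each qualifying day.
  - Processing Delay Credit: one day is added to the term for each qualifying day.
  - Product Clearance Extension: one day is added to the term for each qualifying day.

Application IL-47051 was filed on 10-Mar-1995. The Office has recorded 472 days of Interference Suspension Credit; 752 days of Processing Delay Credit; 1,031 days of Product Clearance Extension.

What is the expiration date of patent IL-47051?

May 12, 2021

Base term: filing date + 20 years → 10 March 2015.
Interference Suspension Credit: +472 days → 24 June 2016.
Processing Delay Credit: +752 days → 16 July 2018.
Product Clearance Extension: +1031 days → 12 May 2021.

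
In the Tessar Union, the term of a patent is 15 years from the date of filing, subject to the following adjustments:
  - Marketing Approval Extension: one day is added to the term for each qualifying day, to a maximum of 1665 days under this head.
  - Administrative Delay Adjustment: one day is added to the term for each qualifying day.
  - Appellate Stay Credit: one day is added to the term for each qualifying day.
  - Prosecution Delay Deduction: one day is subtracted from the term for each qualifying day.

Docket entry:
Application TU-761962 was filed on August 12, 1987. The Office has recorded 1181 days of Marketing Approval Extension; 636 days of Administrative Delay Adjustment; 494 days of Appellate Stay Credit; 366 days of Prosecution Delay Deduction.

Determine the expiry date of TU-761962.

Base term: filing date + 15 years → 12 August 2002.
Marketing Approval Extension: 1181 days (within the 1665-day cap) → +1181 days → 5 November 2005.
Administrative Delay Adjustment: +636 days → 3 August 2007.
Appellate Stay Credit: +494 days → 9 December 2008.
Prosecution Delay Deduction: −366 days → 9 December 2007.

2007-12-09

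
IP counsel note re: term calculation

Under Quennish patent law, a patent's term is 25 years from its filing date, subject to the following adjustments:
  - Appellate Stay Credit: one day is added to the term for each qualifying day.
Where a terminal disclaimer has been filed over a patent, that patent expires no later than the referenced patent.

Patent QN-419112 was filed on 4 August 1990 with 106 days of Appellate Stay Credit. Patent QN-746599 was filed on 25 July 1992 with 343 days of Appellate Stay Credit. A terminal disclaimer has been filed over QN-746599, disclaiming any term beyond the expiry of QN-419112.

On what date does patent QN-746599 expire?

Natural term of QN-746599:
  Base: filing + 25 years → 25 July 2017.
  Appellate Stay Credit: +343 days → 3 July 2018.
Expiry of referenced patent QN-419112:
  Base: filing + 25 years → 4 August 2015.
  Appellate Stay Credit: +106 days → 18 November 2015.
Terminal disclaimer: QN-746599 expires on the earlier of 3 July 2018 and 18 November 2015.

November 18, 2015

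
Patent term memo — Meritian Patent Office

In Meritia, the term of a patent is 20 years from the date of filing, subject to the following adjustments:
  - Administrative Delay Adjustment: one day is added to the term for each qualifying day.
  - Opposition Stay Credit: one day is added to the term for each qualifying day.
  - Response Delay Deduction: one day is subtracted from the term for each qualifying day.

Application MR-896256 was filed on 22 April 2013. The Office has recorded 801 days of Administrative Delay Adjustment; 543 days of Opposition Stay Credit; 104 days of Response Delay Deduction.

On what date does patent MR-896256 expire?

Base term: filing date + 20 years → 22 April 2033.
Administrative Delay Adjustment: +801 days → 2 July 2035.
Opposition Stay Credit: +543 days → 26 December 2036.
Response Delay Deduction: −104 days → 13 September 2036.

September 13, 2036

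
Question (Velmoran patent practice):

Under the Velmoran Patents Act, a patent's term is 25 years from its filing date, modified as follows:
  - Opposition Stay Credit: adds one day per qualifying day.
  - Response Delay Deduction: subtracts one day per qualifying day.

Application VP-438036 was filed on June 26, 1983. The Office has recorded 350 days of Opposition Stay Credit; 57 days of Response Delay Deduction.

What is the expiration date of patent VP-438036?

2009-04-15

Base term: filing date + 25 years → 26 June 2008.
Opposition Stay Credit: +350 days → 11 June 2009.
Response Delay Deduction: −57 days → 15 April 2009.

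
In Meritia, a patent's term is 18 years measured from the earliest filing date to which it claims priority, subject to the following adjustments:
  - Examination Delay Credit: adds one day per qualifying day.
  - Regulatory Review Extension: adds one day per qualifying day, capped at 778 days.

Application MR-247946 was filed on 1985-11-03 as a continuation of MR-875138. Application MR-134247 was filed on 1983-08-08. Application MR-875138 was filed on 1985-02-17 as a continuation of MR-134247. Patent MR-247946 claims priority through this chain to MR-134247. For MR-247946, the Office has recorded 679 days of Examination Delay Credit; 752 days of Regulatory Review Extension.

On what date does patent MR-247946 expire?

2005-07-09

Earliest priority filing: 8 August 1983.
Base term: 8 August 1983 + 18 years → 8 August 2001.
Examination Delay Credit: +679 days → 18 June 2003.
Regulatory Review Extension: 752 days (within the 778-day cap) → +752 days → 9 July 2005.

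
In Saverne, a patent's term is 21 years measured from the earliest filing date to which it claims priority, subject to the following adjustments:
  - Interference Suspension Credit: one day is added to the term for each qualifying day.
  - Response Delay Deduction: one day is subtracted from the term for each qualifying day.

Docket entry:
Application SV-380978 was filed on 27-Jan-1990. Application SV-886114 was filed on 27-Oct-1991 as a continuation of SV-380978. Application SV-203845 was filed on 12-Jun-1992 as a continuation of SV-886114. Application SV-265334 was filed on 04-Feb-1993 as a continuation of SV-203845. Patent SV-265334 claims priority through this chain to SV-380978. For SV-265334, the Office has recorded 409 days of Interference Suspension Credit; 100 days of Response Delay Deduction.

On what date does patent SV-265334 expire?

December 2, 2011

Earliest priority filing: 27 January 1990.
Base term: 27 January 1990 + 21 years → 27 January 2011.
Interference Suspension Credit: +409 days → 11 March 2012.
Response Delay Deduction: −100 days → 2 December 2011.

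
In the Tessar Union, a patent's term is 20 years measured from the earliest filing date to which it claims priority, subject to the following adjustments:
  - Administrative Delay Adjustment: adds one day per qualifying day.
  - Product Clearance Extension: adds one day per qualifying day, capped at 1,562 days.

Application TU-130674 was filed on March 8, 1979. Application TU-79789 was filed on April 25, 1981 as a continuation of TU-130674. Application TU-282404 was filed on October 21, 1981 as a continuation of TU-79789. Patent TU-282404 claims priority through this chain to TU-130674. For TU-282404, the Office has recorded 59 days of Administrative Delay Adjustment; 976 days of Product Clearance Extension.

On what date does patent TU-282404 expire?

January 6, 2002

Earliest priority filing: 8 March 1979.
Base term: 8 March 1979 + 20 years → 8 March 1999.
Administrative Delay Adjustment: +59 days → 6 May 1999.
Product Clearance Extension: 976 days (within the 1562-day cap) → +976 days → 6 January 2002.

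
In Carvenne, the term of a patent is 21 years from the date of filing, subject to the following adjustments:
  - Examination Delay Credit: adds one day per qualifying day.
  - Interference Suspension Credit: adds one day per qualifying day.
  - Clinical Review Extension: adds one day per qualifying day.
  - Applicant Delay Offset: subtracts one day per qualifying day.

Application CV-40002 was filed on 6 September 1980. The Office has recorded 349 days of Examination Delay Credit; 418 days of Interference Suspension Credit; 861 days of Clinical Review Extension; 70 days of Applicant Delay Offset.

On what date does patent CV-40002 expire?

Base term: filing date + 21 years → 6 September 2001.
Examination Delay Credit: +349 days → 21 August 2002.
Interference Suspension Credit: +418 days → 13 October 2003.
Clinical Review Extension: +861 days → 20 February 2006.
Applicant Delay Offset: −70 days → 12 December 2005.

2005-12-12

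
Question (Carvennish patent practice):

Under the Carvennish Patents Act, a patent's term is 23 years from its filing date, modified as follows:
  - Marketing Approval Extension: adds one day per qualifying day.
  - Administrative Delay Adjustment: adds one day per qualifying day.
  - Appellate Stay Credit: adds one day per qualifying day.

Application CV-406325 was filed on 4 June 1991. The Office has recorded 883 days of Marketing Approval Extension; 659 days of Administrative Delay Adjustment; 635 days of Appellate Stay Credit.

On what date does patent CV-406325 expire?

May 20, 2020

Base term: filing date + 23 years → 4 June 2014.
Marketing Approval Extension: +883 days → 3 November 2016.
Administrative Delay Adjustment: +659 days → 24 August 2018.
Appellate Stay Credit: +635 days → 20 May 2020.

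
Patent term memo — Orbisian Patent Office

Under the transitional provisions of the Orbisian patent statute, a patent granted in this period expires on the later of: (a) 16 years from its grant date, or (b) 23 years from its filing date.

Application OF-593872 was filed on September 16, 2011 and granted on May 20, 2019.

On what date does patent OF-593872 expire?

(a) grant + 16 years → 20 May 2035.
(b) filing + 23 years → 16 September 2034.
Later of the two: 20 May 2035.

May 20, 2035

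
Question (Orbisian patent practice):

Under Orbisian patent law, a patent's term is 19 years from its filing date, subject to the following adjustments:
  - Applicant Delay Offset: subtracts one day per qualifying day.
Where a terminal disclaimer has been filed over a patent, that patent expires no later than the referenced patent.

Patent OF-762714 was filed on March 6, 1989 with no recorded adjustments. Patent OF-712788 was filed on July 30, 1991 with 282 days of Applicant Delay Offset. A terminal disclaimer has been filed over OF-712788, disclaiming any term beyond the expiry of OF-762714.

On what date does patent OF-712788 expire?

March 6, 2008

Natural term of OF-712788:
  Base: filing + 19 years → 30 July 2010.
  Applicant Delay Offset: −282 days → 21 October 2009.
Expiry of referenced patent OF-762714:
  Base: filing + 19 years → 6 March 2008.
Terminal disclaimer: OF-712788 expires on the earlier of 21 October 2009 and 6 March 2008.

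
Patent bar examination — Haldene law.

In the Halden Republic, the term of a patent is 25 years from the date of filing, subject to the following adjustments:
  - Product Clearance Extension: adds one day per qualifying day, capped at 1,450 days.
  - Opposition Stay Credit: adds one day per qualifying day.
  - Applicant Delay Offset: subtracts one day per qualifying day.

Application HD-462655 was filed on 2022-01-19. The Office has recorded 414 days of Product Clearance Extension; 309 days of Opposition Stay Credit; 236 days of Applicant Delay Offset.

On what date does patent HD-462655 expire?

Base term: filing date + 25 years → 19 January 2047.
Product Clearance Extension: 414 days (within the 1450-day cap) → +414 days → 8 March 2048.
Opposition Stay Credit: +309 days → 11 January 2049.
Applicant Delay Offset: −236 days → 20 May 2048.

May 20, 2048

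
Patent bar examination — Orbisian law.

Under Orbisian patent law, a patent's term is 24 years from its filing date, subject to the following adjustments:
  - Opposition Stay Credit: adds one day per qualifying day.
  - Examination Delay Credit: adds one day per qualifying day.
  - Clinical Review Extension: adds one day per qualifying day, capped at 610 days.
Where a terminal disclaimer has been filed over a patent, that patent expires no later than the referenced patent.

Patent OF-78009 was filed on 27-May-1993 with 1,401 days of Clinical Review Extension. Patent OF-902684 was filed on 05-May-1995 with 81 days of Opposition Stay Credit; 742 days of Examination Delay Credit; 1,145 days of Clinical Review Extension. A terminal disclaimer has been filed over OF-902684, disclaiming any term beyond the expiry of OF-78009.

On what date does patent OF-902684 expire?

January 27, 2019

Natural term of OF-902684:
  Base: filing + 24 years → 5 May 2019.
  Opposition Stay Credit: +81 days → 25 July 2019.
  Examination Delay Credit: +742 days → 5 August 2021.
  Clinical Review Extension: 1145 days claimed exceeds the 610-day cap, so +610 days → 7 April 2023.
Expiry of referenced patent OF-78009:
  Base: filing + 24 years → 27 May 2017.
  Clinical Review Extension: 1401 days claimed exceeds the 610-day cap, so +610 days → 27 January 2019.
Terminal disclaimer: OF-902684 expires on the earlier of 7 April 2023 and 27 January 2019.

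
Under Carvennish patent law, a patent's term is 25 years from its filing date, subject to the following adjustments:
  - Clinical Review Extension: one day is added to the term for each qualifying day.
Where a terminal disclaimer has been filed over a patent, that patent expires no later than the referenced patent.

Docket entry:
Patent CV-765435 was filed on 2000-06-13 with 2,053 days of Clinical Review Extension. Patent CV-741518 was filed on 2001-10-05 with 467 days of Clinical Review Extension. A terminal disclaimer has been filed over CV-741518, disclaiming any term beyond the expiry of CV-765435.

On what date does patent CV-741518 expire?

Natural term of CV-741518:
  Base: filing + 25 years → 5 October 2026.
  Clinical Review Extension: +467 days → 15 January 2028.
Expiry of referenced patent CV-765435:
  Base: filing + 25 years → 13 June 2025.
  Clinical Review Extension: +2053 days → 26 January 2031.
Terminal disclaimer: CV-741518 expires on the earlier of 15 January 2028 and 26 January 2031.

January 15, 2028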